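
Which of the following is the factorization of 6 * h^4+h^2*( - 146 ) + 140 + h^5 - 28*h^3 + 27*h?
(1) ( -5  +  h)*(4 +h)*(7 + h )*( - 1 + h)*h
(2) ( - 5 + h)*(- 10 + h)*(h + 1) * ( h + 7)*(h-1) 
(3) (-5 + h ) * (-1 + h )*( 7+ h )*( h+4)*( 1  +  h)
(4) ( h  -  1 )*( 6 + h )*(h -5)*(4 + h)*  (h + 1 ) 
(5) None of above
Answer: 3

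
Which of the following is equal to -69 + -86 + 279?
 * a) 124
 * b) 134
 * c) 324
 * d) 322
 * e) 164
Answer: a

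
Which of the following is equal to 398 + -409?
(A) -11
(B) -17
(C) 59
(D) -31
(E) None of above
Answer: A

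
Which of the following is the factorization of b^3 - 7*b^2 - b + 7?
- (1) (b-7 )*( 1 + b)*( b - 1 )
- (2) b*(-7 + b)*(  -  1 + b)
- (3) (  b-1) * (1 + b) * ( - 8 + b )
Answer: 1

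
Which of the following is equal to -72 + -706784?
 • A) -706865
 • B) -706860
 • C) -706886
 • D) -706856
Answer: D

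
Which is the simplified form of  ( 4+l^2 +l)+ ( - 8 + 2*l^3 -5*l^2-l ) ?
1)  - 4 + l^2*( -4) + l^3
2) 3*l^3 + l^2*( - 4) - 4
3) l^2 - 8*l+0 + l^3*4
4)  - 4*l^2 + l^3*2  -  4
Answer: 4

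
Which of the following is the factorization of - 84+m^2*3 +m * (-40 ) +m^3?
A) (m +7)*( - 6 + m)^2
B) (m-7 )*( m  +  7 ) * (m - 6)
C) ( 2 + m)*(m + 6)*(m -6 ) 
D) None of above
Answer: D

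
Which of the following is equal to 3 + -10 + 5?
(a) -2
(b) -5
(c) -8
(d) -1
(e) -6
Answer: a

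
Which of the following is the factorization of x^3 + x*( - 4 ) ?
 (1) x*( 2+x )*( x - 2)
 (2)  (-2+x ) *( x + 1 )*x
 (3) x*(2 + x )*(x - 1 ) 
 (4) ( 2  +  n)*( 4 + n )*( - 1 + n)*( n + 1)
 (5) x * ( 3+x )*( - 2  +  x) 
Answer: 1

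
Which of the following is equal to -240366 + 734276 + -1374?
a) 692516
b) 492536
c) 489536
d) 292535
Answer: b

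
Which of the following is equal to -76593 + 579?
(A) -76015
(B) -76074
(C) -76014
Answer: C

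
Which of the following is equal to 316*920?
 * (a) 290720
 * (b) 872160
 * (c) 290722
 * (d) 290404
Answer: a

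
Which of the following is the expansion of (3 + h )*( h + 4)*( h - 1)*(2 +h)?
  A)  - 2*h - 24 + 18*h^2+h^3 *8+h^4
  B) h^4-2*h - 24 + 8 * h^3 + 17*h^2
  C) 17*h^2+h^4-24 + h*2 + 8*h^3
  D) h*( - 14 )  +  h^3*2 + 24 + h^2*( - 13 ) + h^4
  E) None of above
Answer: B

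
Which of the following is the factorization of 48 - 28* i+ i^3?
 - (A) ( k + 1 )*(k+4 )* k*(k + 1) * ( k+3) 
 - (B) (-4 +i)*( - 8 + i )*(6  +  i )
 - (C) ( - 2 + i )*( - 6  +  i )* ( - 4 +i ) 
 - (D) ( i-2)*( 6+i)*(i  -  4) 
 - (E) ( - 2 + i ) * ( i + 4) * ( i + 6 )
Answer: D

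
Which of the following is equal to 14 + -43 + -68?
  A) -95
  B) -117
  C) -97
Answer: C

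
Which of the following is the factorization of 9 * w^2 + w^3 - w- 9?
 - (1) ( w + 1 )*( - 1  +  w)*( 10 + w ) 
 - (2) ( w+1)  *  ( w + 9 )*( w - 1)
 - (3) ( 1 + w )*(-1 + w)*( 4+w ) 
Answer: 2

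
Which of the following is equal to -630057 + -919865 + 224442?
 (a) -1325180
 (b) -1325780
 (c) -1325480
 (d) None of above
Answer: c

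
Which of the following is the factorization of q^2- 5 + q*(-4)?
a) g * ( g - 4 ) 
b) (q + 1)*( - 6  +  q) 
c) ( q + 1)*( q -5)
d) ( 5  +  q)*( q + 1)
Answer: c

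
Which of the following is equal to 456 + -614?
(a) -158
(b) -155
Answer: a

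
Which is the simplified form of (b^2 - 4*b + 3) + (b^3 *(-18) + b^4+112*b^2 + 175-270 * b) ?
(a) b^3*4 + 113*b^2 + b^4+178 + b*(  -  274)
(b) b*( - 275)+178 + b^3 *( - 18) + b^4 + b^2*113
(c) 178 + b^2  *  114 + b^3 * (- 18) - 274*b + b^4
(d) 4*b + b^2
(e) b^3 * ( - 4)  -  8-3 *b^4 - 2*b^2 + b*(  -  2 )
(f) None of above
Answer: f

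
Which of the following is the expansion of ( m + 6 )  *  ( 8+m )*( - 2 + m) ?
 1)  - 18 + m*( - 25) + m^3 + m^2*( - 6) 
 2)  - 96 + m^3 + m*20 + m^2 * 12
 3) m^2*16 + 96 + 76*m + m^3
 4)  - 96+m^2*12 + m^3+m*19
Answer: 2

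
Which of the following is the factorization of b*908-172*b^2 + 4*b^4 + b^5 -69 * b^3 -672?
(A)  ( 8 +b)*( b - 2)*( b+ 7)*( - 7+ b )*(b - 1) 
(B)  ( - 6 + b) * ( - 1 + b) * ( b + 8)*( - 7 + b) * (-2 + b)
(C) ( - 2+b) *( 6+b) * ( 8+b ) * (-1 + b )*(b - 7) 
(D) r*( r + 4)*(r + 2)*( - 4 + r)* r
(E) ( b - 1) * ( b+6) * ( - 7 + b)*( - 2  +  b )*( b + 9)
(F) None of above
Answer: C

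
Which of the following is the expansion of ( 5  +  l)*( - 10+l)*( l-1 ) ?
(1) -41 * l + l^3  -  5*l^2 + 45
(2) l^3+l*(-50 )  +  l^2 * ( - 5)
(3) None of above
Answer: 3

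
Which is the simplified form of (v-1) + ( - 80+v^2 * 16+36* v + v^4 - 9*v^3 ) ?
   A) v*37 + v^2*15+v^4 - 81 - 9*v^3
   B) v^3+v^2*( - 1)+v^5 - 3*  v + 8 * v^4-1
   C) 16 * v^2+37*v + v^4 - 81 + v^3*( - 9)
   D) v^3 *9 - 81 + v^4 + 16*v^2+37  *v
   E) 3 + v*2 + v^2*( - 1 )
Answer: C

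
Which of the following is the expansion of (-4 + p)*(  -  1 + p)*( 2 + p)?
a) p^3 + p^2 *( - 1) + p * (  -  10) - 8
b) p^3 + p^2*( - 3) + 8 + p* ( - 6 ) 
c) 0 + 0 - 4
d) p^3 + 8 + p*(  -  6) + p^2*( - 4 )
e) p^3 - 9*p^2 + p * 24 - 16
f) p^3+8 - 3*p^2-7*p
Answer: b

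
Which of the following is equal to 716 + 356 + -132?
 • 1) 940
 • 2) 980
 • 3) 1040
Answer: 1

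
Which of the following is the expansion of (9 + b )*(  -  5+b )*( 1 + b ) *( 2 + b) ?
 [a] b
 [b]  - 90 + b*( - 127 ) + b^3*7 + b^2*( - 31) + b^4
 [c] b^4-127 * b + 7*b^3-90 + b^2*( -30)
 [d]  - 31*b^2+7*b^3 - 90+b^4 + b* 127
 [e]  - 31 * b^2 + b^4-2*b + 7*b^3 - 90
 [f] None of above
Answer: b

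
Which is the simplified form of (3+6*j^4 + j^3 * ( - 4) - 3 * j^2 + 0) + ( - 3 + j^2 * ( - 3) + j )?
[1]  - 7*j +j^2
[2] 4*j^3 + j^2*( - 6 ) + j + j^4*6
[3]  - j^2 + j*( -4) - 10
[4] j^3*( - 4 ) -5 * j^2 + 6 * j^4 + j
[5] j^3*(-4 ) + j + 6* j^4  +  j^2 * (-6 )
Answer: 5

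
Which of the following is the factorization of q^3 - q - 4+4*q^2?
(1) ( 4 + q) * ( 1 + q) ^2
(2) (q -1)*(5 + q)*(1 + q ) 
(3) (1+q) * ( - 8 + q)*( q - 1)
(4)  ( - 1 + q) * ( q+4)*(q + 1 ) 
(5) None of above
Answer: 4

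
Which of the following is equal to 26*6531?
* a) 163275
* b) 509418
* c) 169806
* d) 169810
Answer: c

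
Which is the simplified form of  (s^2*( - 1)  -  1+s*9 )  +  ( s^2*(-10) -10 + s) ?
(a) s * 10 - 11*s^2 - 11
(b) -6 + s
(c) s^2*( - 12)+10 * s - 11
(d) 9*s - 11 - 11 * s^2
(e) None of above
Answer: a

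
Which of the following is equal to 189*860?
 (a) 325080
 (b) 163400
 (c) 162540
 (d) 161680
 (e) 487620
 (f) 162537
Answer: c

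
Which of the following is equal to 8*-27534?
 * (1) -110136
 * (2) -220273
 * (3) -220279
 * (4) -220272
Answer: 4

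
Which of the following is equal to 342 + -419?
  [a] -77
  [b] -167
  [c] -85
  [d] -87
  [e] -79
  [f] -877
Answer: a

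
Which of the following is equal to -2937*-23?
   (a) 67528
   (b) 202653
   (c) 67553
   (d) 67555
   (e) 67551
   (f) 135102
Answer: e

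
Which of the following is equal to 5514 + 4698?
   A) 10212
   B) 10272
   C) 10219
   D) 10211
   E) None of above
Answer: A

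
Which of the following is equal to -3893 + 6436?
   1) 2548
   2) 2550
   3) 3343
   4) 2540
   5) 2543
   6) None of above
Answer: 5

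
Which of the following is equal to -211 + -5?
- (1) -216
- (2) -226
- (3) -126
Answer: 1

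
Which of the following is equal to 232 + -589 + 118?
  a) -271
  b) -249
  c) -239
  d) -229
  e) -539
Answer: c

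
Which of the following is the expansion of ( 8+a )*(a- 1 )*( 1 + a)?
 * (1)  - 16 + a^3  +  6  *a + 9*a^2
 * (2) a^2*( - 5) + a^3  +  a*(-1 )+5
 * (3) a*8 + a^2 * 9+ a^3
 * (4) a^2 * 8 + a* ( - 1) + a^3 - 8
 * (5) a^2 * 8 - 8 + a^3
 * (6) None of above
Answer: 4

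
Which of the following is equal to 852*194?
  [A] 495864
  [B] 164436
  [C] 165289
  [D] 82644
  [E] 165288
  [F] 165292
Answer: E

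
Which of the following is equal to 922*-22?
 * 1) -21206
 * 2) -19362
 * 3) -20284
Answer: 3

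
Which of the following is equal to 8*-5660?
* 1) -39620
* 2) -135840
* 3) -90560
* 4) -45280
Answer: 4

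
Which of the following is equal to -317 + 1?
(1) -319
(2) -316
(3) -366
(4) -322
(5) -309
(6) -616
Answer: 2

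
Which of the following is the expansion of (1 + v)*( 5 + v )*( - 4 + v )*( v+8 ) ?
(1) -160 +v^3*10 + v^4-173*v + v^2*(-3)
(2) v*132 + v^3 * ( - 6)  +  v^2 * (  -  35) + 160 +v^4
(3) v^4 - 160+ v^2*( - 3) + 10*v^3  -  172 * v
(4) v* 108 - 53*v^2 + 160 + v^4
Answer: 3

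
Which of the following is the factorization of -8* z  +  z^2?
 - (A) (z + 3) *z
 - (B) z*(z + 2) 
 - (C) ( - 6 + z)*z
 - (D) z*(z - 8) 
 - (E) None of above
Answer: D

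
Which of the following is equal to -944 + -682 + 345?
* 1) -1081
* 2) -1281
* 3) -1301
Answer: 2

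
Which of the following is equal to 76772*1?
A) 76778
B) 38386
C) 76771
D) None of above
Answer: D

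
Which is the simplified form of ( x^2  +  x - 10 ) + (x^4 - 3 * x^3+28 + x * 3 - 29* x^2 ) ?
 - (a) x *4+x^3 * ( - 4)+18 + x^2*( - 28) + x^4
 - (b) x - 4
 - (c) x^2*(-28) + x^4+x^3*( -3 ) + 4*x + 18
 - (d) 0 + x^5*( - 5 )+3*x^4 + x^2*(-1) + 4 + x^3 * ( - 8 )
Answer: c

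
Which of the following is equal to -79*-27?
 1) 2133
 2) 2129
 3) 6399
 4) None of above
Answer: 1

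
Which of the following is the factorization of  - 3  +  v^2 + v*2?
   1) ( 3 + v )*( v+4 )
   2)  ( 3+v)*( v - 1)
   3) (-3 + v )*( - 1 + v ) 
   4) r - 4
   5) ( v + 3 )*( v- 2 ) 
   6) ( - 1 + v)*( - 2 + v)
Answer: 2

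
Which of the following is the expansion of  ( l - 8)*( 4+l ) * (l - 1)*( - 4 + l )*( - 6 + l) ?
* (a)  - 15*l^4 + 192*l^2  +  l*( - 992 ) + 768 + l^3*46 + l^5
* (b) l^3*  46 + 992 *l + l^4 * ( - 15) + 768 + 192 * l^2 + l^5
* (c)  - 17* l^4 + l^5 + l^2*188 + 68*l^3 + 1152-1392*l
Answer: a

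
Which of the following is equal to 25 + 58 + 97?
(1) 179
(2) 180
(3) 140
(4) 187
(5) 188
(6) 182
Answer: 2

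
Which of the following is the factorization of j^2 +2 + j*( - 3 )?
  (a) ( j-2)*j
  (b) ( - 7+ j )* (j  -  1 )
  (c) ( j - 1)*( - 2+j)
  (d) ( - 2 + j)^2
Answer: c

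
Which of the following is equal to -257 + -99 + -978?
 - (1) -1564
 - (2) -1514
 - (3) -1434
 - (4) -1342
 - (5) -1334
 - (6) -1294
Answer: 5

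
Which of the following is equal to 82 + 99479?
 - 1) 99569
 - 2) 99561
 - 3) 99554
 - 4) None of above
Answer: 2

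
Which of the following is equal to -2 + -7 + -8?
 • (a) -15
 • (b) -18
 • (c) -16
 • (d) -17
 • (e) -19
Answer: d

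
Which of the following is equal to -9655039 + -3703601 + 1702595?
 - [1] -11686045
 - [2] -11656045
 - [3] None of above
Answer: 2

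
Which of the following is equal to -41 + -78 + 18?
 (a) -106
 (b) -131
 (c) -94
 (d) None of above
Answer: d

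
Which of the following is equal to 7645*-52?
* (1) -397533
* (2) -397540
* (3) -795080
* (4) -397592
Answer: 2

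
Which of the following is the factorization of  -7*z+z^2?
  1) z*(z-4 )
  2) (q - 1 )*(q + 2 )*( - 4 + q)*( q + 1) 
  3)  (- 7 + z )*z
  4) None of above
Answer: 3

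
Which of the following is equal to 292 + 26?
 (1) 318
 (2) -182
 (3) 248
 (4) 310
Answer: 1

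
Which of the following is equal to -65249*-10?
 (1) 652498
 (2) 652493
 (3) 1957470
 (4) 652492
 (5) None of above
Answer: 5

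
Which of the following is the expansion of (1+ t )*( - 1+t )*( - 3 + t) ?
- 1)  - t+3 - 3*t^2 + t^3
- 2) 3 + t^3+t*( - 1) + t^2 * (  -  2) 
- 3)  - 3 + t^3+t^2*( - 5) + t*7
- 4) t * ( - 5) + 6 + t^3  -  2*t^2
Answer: 1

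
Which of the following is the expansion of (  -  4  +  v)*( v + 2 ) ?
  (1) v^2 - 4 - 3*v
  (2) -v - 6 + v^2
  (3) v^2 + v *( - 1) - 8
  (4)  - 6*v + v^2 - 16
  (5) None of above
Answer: 5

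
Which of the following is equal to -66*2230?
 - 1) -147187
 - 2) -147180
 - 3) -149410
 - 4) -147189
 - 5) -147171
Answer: 2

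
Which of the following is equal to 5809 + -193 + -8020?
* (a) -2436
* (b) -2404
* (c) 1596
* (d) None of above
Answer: b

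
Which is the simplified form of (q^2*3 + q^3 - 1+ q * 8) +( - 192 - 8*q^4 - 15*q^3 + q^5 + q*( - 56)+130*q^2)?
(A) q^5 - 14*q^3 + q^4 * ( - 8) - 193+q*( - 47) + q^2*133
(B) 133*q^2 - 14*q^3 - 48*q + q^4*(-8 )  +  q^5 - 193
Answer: B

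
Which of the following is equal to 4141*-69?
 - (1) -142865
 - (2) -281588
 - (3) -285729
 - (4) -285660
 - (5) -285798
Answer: 3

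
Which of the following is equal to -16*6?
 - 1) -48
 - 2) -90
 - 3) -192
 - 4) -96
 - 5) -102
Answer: 4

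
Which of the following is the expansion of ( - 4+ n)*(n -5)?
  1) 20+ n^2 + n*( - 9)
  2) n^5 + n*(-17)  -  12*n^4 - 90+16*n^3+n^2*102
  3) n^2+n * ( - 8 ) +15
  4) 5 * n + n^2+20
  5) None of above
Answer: 1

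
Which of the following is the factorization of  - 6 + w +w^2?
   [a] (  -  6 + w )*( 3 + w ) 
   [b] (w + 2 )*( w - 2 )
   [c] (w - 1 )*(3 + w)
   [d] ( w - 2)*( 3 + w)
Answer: d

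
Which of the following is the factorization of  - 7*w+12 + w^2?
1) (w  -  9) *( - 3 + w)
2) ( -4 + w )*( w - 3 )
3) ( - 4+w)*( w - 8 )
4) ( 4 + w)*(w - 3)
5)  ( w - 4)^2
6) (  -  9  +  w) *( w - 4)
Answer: 2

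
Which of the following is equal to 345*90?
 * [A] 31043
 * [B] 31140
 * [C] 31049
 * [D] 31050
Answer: D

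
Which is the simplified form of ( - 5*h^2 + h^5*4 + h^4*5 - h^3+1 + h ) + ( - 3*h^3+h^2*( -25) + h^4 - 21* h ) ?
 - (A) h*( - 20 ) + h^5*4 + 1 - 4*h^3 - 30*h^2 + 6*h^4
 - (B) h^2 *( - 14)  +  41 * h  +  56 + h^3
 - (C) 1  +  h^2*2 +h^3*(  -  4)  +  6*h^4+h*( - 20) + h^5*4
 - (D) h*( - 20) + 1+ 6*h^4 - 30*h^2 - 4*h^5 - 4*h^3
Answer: A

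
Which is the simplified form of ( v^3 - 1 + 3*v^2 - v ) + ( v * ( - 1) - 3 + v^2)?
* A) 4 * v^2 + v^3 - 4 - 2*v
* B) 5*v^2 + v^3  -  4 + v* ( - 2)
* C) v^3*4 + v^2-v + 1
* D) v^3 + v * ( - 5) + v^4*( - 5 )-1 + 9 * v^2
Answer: A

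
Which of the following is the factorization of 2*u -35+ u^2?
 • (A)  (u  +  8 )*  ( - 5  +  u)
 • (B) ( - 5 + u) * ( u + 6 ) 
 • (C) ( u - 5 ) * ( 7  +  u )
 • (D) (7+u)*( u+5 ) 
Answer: C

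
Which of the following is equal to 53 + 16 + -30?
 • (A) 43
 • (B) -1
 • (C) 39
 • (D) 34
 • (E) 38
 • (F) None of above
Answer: C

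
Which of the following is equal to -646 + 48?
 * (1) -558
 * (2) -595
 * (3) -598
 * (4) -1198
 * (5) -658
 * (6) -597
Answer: 3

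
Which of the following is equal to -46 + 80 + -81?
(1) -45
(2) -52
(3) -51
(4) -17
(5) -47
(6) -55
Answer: 5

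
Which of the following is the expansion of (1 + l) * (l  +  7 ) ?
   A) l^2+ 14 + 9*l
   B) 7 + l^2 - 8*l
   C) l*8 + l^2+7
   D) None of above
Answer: C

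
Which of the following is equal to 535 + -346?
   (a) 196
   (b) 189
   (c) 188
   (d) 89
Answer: b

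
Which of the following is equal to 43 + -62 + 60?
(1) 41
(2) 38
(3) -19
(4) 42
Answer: 1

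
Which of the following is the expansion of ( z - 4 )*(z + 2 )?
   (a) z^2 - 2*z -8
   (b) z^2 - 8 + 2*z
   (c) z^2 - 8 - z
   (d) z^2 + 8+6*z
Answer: a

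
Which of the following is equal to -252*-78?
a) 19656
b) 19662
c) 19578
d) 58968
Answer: a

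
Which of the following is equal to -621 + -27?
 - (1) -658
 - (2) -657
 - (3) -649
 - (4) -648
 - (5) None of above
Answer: 4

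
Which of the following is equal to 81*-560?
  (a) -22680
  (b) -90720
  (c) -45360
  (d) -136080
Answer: c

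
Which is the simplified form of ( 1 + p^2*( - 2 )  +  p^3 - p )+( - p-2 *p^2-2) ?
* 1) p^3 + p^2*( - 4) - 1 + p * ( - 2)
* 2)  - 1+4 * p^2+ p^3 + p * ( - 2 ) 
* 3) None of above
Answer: 1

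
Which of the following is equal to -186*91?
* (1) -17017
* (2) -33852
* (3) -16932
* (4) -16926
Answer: 4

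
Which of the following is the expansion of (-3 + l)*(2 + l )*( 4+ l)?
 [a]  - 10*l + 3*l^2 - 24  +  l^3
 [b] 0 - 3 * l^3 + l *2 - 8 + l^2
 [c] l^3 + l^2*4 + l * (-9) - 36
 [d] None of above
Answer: a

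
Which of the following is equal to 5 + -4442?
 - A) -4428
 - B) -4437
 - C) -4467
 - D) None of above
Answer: B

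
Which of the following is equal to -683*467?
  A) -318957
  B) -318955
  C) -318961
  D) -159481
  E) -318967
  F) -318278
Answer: C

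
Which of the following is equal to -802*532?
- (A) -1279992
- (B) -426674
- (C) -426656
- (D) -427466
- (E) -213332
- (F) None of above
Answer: F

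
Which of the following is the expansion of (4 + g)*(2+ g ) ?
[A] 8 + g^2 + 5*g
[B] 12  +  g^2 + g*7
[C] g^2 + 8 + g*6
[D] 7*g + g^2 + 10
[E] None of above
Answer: C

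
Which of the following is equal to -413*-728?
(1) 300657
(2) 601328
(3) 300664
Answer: 3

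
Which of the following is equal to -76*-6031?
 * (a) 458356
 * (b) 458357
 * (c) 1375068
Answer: a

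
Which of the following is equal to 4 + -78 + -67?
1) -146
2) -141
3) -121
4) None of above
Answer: 2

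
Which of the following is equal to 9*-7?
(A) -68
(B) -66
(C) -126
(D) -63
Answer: D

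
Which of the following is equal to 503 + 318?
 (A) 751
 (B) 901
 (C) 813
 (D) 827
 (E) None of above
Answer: E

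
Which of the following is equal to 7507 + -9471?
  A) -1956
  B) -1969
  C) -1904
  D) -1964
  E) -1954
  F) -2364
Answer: D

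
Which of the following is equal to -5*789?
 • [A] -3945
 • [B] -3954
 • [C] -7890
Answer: A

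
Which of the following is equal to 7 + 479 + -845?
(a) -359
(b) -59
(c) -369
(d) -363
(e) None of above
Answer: a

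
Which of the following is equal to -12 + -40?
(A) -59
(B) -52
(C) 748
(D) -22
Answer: B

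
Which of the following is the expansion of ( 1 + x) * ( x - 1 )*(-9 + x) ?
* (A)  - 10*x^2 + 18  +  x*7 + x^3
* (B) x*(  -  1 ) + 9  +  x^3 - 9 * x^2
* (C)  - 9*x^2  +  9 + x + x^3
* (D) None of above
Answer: B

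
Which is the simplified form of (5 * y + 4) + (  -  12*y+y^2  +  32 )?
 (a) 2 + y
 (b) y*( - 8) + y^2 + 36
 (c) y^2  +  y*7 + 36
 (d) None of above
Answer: d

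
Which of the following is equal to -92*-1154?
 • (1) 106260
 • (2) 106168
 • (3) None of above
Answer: 2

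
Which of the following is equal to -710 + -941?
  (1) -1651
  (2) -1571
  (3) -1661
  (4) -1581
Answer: 1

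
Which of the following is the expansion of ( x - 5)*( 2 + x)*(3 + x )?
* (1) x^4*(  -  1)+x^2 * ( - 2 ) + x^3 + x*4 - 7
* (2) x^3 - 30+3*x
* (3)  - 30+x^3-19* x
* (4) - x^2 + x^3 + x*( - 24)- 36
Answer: 3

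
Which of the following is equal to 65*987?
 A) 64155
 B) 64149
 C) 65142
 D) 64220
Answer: A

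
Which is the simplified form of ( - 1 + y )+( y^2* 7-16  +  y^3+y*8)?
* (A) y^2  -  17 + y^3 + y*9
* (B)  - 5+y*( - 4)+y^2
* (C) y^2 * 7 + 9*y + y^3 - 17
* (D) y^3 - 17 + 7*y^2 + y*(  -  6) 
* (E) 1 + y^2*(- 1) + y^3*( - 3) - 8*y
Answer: C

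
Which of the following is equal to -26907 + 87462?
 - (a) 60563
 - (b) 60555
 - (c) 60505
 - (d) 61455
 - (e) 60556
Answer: b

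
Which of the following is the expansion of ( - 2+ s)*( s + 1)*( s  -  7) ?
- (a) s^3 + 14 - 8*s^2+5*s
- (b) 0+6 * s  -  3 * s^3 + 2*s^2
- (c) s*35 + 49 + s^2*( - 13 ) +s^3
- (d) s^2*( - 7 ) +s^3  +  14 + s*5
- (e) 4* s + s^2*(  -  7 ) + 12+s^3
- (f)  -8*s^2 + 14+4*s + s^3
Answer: a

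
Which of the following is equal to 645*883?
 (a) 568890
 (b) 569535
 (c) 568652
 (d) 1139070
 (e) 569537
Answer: b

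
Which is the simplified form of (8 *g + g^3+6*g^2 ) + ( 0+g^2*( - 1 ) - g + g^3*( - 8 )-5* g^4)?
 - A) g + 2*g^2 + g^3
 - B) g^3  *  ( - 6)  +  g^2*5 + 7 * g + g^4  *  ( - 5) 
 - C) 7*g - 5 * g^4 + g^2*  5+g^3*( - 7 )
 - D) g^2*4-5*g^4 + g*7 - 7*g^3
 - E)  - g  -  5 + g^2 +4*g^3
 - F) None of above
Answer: C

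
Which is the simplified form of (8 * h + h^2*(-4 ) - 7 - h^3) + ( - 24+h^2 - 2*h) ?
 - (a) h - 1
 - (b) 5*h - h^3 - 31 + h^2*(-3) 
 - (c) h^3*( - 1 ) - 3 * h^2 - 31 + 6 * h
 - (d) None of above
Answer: c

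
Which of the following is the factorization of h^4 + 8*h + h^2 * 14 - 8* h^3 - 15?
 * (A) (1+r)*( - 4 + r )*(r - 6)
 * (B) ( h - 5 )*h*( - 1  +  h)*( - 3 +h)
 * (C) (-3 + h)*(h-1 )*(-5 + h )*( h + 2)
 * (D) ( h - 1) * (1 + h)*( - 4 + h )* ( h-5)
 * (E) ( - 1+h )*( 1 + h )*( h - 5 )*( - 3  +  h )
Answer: E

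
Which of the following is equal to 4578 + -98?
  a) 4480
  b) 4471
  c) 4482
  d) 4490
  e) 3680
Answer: a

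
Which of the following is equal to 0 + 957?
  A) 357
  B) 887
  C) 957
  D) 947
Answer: C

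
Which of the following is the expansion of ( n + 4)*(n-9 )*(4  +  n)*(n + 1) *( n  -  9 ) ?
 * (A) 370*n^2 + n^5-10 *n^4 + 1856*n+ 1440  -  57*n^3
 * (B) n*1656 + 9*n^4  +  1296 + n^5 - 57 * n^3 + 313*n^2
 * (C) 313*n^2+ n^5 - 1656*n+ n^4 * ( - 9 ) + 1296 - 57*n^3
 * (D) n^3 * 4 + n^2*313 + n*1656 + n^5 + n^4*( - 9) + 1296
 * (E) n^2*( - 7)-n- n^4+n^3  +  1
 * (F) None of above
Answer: F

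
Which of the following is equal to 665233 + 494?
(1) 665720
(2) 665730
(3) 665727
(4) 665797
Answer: 3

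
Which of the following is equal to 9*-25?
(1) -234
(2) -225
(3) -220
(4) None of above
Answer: 2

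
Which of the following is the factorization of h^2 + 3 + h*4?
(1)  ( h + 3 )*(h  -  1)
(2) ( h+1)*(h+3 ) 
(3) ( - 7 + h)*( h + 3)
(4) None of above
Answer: 2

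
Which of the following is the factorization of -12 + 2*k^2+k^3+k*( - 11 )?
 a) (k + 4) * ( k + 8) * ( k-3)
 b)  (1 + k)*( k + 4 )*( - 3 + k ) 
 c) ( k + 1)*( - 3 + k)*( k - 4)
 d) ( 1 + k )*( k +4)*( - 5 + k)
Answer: b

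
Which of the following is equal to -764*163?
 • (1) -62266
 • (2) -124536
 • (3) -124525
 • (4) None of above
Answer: 4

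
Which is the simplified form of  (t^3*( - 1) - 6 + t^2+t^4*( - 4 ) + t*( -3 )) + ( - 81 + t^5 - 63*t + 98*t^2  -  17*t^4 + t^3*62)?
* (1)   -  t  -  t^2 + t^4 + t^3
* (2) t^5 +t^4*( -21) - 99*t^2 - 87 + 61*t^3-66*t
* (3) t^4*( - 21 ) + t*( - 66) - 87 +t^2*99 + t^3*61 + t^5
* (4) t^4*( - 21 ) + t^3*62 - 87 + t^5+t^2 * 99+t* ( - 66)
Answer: 3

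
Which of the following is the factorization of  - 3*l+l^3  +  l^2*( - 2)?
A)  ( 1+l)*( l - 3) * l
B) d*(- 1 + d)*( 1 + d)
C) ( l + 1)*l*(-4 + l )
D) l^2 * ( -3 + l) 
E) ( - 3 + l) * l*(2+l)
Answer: A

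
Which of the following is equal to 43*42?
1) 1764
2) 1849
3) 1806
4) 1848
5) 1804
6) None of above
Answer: 3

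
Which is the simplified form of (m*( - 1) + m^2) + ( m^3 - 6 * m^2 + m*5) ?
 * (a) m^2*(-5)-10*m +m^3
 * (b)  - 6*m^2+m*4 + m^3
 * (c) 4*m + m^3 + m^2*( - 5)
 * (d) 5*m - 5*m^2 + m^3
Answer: c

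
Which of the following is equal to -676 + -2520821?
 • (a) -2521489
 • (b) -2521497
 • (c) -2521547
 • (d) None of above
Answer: b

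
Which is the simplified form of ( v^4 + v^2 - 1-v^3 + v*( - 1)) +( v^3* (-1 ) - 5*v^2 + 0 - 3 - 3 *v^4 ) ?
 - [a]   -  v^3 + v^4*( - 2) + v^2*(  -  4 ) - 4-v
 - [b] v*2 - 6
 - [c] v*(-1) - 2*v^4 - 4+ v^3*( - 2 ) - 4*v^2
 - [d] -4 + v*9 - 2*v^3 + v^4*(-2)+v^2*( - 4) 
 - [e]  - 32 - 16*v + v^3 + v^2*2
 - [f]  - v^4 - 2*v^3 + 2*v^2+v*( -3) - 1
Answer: c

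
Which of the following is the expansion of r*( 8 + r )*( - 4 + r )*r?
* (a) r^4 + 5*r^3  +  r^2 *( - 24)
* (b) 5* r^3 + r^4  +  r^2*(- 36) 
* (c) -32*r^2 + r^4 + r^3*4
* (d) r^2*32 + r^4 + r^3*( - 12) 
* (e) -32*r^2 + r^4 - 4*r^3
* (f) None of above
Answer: c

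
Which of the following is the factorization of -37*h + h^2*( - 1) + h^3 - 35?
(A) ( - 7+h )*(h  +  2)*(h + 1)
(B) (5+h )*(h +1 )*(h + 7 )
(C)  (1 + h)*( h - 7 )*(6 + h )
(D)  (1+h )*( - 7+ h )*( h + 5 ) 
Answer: D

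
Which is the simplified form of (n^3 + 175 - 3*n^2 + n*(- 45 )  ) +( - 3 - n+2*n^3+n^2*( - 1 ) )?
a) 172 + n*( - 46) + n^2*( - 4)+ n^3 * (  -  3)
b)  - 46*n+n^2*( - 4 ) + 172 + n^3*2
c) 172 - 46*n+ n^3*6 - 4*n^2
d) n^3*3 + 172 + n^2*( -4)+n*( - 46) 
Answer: d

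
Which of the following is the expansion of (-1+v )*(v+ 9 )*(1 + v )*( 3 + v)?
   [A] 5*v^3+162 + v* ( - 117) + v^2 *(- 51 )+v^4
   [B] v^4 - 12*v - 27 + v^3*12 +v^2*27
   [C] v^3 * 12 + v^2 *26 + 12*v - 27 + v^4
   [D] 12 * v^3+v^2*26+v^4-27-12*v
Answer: D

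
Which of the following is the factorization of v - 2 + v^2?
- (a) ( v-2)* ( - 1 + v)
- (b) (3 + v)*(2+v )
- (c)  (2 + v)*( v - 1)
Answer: c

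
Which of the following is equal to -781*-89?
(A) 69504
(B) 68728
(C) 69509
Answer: C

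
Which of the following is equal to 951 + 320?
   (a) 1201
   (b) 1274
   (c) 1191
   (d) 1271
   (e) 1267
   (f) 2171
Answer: d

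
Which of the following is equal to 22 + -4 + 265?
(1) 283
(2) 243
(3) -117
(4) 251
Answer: 1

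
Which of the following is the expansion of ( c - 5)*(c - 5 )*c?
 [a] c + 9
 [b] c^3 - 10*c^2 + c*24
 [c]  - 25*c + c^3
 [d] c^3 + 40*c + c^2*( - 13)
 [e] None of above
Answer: e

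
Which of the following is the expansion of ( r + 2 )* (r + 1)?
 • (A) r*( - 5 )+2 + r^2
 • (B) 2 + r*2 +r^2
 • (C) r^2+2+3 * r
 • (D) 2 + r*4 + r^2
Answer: C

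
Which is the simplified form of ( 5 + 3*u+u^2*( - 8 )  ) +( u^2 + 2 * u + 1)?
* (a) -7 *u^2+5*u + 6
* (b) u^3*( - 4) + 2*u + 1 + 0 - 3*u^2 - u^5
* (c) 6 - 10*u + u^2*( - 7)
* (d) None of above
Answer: a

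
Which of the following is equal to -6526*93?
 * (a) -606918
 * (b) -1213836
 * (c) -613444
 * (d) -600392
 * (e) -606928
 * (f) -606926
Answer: a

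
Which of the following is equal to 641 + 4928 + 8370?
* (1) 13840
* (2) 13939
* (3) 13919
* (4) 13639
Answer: 2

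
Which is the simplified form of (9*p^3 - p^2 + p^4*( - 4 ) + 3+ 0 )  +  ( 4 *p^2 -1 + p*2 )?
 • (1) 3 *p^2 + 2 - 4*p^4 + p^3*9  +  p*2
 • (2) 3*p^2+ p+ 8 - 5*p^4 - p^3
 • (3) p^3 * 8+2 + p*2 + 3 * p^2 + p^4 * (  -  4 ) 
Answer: 1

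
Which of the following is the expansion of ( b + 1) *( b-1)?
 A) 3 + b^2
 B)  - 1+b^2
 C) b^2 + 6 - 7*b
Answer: B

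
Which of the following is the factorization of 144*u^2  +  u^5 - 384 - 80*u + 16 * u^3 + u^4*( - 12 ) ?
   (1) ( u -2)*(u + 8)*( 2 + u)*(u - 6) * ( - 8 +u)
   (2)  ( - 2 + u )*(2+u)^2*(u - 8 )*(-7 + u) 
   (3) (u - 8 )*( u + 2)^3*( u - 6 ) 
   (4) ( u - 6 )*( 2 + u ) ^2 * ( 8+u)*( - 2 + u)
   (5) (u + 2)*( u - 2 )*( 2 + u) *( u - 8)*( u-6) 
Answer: 5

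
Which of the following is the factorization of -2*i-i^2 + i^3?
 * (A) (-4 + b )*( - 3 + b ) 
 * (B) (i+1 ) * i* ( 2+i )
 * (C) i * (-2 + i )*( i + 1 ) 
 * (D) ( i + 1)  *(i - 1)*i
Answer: C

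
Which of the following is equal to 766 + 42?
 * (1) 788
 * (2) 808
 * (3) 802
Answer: 2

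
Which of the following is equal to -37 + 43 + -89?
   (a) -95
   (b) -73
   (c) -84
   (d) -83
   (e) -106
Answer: d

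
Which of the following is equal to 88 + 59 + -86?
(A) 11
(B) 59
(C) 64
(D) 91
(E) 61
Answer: E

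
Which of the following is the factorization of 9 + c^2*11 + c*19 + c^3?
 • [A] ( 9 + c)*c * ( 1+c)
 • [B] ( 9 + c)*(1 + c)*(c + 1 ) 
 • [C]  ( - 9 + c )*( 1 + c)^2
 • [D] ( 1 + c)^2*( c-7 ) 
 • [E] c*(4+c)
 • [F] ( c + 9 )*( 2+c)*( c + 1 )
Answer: B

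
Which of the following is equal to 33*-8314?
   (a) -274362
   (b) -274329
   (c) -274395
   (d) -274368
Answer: a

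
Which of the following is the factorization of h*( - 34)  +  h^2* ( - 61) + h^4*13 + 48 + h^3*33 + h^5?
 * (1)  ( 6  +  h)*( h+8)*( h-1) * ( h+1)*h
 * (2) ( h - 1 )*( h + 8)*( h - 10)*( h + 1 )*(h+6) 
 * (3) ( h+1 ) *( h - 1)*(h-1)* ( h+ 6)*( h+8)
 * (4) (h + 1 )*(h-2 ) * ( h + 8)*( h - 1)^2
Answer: 3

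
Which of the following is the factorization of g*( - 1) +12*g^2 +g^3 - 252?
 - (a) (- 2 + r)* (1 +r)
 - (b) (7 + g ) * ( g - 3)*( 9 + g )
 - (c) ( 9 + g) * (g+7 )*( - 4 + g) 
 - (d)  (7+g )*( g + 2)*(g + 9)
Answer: c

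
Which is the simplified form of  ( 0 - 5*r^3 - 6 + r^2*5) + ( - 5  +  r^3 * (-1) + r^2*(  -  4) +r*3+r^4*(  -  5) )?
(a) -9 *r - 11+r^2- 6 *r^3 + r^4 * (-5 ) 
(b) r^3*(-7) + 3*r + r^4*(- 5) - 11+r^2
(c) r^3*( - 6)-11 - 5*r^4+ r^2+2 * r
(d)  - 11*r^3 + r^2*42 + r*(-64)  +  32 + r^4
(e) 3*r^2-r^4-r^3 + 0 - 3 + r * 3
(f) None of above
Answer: f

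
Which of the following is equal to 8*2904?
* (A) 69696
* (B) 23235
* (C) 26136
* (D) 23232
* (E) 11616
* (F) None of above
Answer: D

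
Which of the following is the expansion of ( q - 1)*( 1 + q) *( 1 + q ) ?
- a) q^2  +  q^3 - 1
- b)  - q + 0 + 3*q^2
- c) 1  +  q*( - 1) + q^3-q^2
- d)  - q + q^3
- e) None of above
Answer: e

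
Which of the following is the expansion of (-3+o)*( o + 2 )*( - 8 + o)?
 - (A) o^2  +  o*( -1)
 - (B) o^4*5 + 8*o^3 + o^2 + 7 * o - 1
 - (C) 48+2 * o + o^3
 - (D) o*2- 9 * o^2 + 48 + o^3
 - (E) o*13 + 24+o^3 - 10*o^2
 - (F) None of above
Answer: D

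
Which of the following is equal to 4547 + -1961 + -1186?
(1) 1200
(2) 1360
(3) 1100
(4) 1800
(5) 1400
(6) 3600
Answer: 5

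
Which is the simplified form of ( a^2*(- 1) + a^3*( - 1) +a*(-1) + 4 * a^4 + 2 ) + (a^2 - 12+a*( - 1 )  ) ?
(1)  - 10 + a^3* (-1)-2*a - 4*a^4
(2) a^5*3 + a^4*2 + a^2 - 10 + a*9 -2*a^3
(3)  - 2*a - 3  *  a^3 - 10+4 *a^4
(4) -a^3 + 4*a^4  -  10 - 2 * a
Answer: 4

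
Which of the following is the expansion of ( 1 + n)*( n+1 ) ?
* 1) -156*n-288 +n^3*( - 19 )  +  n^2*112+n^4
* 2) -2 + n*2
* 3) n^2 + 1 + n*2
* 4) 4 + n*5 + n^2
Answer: 3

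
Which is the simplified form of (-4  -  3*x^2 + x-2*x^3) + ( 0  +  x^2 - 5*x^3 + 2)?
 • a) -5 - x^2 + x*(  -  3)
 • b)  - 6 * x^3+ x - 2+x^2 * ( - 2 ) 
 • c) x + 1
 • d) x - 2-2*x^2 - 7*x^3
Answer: d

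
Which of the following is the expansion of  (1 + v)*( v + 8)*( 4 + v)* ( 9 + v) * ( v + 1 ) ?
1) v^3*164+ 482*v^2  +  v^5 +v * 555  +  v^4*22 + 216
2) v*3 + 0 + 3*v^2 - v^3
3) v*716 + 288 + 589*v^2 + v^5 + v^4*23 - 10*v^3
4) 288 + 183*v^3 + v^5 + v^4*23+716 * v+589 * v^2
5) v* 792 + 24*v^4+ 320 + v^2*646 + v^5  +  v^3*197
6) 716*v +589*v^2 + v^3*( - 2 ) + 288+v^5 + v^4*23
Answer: 4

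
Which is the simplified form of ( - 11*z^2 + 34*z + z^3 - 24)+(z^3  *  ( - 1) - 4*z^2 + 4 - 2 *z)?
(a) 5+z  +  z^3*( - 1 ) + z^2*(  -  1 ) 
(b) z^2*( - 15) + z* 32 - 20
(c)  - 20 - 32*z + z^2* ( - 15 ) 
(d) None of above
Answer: b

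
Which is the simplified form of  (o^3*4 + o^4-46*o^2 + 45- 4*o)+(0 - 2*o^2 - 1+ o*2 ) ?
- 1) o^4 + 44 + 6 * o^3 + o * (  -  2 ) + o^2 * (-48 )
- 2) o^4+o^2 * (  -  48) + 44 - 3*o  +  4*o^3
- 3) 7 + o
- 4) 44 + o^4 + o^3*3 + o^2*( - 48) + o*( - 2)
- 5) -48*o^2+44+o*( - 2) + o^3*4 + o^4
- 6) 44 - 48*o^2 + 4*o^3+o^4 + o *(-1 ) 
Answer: 5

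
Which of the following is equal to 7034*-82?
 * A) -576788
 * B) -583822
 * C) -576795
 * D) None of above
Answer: A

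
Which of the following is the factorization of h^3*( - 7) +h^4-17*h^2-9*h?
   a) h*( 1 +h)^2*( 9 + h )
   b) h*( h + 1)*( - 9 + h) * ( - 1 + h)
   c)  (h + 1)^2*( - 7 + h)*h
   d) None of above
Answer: d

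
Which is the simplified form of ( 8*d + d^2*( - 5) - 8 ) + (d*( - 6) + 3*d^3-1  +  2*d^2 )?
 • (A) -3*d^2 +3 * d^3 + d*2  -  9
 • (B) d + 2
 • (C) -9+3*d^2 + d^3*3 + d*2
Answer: A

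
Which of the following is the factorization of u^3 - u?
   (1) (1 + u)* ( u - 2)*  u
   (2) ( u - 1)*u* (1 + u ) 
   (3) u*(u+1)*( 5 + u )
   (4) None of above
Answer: 2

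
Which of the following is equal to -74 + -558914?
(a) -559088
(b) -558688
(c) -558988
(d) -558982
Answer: c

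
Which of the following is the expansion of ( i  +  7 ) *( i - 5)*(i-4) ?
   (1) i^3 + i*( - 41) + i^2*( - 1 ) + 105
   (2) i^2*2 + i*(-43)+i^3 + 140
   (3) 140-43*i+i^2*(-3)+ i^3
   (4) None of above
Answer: 4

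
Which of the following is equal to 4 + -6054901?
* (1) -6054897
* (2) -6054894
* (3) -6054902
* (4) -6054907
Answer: 1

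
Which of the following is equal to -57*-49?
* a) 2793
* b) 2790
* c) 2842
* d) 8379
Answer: a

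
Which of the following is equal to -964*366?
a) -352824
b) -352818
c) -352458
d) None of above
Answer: a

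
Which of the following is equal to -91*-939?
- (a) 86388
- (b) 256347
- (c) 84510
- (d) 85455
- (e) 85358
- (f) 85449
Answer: f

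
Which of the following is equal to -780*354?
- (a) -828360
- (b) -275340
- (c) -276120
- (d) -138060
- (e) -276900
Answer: c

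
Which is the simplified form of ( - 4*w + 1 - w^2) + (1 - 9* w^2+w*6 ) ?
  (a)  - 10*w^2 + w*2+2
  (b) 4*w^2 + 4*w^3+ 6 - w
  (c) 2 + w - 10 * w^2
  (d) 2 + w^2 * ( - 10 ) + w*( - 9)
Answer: a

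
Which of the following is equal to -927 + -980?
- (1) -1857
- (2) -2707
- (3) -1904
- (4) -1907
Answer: 4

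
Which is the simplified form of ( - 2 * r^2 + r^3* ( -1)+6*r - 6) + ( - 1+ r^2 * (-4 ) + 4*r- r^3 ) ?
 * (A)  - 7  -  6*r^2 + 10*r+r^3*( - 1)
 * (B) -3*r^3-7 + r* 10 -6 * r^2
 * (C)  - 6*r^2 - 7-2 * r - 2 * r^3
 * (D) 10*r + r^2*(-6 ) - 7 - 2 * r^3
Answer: D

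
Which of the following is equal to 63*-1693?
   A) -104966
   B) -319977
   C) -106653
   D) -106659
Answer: D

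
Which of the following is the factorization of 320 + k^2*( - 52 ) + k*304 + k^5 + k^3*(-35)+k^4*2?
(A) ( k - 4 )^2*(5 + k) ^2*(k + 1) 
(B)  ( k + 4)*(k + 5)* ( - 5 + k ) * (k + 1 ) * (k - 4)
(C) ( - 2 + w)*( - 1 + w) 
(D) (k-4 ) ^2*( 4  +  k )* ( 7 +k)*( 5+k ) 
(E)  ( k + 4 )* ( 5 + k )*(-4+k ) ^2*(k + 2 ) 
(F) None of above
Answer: F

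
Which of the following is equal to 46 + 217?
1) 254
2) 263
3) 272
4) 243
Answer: 2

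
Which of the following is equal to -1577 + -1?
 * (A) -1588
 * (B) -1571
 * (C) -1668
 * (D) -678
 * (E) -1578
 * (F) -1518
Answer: E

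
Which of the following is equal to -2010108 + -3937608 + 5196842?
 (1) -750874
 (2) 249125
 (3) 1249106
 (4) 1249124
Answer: 1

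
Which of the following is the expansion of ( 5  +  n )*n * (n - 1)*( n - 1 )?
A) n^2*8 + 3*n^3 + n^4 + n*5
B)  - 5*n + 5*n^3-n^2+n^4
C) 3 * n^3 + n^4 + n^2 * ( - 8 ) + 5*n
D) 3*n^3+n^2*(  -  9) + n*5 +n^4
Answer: D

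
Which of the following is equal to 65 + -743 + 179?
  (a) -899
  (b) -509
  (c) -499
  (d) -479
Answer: c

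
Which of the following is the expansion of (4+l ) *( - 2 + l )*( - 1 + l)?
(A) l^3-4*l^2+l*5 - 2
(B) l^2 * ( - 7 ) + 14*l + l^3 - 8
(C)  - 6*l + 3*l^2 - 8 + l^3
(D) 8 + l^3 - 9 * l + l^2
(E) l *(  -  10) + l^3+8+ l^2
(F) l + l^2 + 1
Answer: E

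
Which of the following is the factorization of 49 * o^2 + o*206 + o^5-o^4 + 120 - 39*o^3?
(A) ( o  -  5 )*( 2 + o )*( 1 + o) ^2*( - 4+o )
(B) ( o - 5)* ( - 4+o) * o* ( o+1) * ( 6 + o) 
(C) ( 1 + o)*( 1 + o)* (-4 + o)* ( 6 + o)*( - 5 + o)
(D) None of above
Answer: C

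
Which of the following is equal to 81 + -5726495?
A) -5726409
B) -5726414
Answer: B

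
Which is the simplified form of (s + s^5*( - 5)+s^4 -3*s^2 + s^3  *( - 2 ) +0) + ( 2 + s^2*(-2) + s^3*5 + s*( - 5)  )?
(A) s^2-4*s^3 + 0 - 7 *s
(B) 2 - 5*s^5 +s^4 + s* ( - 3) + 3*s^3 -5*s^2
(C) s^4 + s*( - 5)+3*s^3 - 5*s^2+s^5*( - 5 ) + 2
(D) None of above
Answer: D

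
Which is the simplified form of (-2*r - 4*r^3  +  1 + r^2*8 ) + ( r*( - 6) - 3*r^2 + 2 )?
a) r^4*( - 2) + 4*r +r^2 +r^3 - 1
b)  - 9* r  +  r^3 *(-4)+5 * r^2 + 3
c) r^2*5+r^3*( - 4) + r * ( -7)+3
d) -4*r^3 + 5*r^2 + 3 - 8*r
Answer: d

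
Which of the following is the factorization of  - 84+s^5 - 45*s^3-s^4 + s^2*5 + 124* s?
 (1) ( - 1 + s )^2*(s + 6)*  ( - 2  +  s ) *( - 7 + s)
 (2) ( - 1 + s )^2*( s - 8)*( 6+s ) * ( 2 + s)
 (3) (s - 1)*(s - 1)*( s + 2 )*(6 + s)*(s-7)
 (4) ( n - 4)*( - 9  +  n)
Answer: 3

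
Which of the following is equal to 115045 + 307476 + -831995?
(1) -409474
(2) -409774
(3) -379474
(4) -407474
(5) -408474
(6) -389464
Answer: 1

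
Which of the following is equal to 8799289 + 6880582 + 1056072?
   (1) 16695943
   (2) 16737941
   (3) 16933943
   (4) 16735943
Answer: 4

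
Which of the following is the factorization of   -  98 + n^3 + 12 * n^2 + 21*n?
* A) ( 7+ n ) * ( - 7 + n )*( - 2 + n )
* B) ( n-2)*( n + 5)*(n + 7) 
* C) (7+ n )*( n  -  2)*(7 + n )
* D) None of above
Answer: C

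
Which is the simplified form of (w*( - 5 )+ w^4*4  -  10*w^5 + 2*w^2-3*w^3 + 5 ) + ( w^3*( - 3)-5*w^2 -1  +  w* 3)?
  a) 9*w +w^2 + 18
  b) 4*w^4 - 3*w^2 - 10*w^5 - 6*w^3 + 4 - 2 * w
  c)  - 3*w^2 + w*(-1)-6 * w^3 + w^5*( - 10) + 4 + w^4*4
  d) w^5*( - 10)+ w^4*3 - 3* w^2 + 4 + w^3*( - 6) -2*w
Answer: b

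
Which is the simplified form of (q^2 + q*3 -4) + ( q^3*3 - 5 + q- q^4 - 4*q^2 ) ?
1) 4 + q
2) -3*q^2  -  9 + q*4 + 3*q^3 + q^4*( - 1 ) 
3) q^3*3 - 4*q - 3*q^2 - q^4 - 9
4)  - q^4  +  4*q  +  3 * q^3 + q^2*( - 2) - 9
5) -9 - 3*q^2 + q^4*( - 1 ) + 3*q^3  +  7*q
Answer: 2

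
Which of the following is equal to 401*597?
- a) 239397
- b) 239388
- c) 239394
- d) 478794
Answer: a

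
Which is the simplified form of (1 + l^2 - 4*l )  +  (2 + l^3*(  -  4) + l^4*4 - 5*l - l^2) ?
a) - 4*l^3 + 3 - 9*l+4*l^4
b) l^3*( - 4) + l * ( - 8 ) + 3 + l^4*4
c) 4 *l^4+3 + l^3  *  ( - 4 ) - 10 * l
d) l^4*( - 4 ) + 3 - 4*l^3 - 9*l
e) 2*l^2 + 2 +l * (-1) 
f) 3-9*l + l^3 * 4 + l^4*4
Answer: a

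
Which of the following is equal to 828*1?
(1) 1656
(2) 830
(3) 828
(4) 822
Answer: 3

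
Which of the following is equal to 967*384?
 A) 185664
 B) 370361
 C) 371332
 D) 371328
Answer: D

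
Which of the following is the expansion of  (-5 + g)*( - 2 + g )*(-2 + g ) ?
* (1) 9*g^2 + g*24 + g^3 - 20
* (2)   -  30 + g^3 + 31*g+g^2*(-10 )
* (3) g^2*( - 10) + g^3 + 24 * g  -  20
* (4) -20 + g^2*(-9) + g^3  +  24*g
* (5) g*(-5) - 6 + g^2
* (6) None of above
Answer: 4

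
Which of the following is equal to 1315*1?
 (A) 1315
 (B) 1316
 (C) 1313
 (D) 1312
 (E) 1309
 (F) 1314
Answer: A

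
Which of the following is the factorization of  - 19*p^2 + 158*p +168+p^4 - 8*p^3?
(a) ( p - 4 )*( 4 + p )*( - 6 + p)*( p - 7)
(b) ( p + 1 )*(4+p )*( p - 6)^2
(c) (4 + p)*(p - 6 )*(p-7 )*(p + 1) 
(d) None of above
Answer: c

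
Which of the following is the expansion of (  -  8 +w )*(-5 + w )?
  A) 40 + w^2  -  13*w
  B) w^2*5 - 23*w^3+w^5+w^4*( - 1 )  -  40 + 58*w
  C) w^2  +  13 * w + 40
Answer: A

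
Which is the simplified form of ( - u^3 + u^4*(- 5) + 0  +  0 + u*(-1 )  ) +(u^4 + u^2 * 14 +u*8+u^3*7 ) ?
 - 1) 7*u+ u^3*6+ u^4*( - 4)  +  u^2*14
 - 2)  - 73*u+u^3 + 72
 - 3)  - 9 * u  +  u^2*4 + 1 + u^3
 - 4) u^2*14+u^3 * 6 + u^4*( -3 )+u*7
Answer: 1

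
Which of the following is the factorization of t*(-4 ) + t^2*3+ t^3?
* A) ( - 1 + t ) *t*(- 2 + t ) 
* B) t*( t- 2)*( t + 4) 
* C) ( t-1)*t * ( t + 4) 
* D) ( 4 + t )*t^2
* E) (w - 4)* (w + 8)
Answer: C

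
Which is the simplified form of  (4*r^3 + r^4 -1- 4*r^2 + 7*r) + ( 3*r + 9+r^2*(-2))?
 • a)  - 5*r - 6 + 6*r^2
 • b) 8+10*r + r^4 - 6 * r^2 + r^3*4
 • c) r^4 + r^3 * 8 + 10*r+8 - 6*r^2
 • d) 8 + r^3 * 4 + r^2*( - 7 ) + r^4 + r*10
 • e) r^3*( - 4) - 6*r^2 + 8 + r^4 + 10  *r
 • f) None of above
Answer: b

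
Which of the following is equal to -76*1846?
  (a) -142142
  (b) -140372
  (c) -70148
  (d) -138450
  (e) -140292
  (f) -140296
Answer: f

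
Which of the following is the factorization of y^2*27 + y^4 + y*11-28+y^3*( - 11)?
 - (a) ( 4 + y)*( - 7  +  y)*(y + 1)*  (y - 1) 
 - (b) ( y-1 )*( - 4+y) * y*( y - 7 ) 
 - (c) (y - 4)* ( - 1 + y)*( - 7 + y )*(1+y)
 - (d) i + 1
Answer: c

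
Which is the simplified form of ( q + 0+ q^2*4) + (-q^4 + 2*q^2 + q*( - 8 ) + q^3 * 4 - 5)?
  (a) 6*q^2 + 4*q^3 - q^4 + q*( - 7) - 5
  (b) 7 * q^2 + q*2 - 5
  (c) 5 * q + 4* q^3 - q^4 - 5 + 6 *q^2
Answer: a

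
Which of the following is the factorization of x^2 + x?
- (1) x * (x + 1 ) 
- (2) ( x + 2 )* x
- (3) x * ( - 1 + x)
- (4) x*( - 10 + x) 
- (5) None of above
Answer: 1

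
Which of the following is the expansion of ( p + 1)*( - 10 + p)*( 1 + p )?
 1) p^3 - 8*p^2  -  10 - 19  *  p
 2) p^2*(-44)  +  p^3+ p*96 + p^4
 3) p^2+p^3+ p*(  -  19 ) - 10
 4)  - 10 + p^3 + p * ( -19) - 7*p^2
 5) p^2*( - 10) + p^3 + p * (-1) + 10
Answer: 1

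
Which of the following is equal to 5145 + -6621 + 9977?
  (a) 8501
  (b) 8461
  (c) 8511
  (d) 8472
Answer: a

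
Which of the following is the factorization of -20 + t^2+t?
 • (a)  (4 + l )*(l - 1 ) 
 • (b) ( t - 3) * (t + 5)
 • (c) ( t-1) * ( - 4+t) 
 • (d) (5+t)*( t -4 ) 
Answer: d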